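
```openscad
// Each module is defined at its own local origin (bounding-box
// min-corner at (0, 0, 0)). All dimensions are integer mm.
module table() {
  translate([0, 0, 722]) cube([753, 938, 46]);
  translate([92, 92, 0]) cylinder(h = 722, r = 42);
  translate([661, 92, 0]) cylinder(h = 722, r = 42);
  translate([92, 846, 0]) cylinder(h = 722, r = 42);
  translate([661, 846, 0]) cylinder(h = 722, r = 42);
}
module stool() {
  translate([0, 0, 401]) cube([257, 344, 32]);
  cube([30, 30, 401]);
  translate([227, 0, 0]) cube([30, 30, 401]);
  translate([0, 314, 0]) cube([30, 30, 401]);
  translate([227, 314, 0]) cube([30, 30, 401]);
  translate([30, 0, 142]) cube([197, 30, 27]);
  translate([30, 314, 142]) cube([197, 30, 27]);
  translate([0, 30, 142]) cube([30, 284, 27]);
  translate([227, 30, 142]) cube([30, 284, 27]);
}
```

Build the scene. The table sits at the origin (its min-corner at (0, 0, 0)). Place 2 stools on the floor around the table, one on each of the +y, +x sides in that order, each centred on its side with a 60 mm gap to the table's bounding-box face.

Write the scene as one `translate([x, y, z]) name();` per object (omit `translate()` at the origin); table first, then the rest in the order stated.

table();
translate([248, 998, 0]) stool();
translate([813, 297, 0]) stool();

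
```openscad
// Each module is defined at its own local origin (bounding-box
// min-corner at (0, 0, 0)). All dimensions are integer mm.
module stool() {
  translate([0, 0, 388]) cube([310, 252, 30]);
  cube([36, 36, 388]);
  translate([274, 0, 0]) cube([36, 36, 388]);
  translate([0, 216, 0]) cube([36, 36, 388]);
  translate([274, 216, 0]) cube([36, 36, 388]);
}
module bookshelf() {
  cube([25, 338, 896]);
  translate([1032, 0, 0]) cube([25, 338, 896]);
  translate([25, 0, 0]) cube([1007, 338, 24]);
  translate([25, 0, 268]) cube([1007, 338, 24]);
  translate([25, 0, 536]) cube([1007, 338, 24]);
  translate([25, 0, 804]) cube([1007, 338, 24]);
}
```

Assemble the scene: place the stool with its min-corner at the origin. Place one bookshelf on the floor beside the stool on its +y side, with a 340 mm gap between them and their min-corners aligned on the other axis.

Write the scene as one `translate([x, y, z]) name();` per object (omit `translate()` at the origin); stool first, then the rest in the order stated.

stool();
translate([0, 592, 0]) bookshelf();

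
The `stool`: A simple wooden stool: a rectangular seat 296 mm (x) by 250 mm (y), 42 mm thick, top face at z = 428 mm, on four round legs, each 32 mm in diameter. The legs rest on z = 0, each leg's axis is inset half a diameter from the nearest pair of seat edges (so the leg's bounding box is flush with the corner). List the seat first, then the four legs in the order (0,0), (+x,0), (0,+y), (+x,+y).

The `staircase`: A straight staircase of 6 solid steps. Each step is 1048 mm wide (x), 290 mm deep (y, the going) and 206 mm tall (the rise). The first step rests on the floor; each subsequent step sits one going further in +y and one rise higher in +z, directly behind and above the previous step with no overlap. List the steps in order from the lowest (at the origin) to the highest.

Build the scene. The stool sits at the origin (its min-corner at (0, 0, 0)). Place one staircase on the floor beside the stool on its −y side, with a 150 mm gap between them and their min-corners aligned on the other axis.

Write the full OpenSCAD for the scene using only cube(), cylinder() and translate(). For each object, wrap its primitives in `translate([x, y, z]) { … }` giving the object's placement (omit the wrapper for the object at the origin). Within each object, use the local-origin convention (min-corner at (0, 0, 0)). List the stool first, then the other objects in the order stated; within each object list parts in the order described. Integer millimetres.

translate([0, 0, 386]) cube([296, 250, 42]);
translate([16, 16, 0]) cylinder(h = 386, r = 16);
translate([280, 16, 0]) cylinder(h = 386, r = 16);
translate([16, 234, 0]) cylinder(h = 386, r = 16);
translate([280, 234, 0]) cylinder(h = 386, r = 16);
translate([0, -1890, 0]) {
  cube([1048, 290, 206]);
  translate([0, 290, 206]) cube([1048, 290, 206]);
  translate([0, 580, 412]) cube([1048, 290, 206]);
  translate([0, 870, 618]) cube([1048, 290, 206]);
  translate([0, 1160, 824]) cube([1048, 290, 206]);
  translate([0, 1450, 1030]) cube([1048, 290, 206]);
}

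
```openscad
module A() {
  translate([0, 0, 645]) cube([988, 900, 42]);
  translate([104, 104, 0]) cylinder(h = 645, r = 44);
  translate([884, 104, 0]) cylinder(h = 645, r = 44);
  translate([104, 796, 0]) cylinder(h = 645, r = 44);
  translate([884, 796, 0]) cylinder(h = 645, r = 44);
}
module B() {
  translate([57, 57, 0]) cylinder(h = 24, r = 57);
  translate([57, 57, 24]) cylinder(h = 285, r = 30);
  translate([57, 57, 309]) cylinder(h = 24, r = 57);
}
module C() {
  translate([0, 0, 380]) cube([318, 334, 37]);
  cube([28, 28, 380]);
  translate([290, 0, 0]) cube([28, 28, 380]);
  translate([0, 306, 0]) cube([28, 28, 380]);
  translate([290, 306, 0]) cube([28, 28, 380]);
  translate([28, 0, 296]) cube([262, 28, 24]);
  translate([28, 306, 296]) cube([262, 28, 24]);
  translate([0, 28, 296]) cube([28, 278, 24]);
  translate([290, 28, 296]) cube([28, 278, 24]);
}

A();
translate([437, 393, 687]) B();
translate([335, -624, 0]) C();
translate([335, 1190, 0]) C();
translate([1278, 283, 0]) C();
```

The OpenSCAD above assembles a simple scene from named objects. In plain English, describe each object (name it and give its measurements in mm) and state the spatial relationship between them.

A is a table: top 988 mm (x) × 900 mm (y), 42 mm thick, upper face at z = 687 mm, on four round legs of 88 mm diameter, each leg's bounding box inset 60 mm from the nearest pair of top edges, running from z = 0 to the bottom of the top.

B is a spool: two coaxial disc flanges of radius 57 mm and thickness 24 mm, joined by a core cylinder of radius 30 mm and height 285 mm. The lower flange rests on z = 0 and the three cylinders share a vertical axis.

C is a four-legged stool. The seat is a 318×334×37 mm slab whose top surface is at z = 417 mm; four square legs, each 28×28 mm in cross-section, run from the floor (z = 0) to the underside of the seat, each flush with a corner of the seat. Four stretchers, 28 mm wide and 24 mm tall, connect adjacent legs with their undersides at z = 296 mm, each running between the inner faces of the legs it joins and aligned with the legs' outer faces on the other axis.

The spool is on top of the table, centred. Three stools sit around the table at the −y, +y, +x sides.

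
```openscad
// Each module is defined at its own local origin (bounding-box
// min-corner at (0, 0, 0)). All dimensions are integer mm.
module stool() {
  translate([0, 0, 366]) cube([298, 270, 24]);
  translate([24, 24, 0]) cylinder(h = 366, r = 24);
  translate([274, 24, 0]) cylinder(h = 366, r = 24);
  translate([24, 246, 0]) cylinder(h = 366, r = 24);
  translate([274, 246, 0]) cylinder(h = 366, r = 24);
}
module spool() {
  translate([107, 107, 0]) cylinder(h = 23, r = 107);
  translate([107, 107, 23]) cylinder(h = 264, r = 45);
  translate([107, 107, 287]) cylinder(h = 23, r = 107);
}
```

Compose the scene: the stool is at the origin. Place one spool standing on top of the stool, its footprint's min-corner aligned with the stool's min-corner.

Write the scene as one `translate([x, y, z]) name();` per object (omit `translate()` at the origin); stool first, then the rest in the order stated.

stool();
translate([0, 0, 390]) spool();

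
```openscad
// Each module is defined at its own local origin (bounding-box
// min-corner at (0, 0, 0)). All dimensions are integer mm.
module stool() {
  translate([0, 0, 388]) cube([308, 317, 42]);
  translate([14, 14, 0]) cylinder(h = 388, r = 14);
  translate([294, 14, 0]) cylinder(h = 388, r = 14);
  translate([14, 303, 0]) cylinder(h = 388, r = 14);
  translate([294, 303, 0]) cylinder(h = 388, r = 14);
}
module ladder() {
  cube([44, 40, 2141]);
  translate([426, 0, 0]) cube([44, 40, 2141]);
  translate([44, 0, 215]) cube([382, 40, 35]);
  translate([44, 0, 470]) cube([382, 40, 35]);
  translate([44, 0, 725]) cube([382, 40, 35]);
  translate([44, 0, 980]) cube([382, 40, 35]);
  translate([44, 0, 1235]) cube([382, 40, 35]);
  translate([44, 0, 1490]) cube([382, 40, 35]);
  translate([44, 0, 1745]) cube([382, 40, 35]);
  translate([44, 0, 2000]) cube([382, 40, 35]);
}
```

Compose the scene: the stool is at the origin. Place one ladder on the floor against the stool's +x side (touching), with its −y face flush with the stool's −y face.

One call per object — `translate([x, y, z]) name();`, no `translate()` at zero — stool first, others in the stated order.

stool();
translate([308, 0, 0]) ladder();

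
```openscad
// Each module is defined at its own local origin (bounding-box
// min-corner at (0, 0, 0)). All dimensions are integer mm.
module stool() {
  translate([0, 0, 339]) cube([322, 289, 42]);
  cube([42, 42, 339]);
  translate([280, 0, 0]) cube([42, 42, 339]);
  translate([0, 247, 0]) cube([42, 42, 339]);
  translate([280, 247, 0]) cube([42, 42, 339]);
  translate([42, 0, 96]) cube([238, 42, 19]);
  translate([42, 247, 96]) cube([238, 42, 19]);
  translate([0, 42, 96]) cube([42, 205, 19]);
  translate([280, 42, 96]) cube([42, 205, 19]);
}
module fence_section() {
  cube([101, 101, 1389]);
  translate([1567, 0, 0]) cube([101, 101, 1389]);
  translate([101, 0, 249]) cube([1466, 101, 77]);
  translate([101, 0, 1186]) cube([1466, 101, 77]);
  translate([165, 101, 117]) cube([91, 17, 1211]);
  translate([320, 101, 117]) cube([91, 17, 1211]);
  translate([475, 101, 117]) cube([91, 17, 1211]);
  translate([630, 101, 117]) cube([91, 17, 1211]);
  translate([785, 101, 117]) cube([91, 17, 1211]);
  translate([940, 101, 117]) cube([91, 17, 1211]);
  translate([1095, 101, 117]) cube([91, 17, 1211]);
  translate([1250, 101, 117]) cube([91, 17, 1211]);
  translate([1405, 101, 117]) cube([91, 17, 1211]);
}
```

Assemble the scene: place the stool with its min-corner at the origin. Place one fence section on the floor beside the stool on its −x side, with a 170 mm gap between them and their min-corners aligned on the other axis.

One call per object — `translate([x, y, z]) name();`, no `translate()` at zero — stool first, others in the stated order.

stool();
translate([-1838, 0, 0]) fence_section();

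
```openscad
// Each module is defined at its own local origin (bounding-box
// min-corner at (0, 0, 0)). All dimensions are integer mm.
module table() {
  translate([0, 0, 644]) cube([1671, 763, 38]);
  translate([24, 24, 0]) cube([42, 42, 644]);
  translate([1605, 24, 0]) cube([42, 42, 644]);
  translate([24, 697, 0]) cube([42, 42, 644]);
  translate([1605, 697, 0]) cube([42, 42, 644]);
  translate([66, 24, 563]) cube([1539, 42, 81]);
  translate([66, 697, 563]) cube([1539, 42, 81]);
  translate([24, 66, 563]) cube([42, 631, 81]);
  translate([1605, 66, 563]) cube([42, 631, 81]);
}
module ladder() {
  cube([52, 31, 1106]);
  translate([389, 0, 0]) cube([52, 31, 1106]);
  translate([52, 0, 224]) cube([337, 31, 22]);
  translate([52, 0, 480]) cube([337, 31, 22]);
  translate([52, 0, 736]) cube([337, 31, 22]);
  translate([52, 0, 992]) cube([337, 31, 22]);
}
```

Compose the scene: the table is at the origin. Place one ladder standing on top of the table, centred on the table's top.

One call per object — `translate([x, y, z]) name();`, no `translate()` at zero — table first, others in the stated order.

table();
translate([615, 366, 682]) ladder();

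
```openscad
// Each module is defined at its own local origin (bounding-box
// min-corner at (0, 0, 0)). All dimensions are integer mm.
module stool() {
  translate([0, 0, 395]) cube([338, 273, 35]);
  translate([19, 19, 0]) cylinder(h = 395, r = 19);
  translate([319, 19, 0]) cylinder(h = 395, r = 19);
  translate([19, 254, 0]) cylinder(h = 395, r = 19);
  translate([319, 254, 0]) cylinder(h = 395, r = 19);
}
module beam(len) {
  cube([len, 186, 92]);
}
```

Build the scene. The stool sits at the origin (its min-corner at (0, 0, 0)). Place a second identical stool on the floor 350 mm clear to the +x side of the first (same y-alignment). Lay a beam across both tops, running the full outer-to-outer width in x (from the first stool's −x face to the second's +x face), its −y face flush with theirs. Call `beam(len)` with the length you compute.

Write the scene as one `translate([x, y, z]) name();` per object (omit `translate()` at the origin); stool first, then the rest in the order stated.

stool();
translate([688, 0, 0]) stool();
translate([0, 0, 430]) beam(1026);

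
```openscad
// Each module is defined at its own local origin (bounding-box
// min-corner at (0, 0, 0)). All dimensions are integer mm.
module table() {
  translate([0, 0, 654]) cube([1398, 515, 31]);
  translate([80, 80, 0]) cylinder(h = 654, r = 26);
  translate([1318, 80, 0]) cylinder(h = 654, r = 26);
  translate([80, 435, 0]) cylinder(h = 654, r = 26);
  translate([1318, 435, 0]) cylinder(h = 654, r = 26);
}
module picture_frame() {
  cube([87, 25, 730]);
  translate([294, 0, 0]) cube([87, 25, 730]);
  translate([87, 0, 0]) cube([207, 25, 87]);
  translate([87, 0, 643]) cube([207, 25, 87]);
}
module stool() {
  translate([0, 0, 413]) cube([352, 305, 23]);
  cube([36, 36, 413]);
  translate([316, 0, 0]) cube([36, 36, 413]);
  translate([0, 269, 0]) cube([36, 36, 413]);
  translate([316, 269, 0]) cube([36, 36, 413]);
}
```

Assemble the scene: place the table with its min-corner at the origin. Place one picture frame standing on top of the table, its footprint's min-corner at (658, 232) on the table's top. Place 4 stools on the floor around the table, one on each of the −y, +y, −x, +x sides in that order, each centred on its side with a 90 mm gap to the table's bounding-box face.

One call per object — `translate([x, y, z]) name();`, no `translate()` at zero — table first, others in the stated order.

table();
translate([658, 232, 685]) picture_frame();
translate([523, -395, 0]) stool();
translate([523, 605, 0]) stool();
translate([-442, 105, 0]) stool();
translate([1488, 105, 0]) stool();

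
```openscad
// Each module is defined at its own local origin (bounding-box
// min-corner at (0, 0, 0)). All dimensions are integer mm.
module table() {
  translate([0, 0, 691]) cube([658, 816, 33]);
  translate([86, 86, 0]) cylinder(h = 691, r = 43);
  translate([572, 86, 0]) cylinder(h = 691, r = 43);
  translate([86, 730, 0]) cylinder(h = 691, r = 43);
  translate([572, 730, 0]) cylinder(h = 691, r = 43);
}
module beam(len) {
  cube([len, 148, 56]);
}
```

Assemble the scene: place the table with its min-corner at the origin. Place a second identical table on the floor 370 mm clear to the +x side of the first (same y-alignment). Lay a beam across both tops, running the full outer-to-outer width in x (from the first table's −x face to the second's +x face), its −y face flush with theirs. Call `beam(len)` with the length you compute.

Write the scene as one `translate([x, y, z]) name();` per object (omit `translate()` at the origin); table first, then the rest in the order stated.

table();
translate([1028, 0, 0]) table();
translate([0, 0, 724]) beam(1686);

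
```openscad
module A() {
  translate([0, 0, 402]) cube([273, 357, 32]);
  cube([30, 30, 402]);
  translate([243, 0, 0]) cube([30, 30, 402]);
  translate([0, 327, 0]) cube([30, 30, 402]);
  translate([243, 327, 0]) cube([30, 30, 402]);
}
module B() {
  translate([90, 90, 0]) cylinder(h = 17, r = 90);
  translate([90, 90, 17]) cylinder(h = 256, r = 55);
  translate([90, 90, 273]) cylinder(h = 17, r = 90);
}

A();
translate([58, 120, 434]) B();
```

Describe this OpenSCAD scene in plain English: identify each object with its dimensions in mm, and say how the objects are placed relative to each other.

A is a simple wooden stool: a rectangular seat 273 mm (x) by 357 mm (y), 32 mm thick, top face at z = 434 mm, on four square legs, each 30×30 mm in cross-section. The legs rest on z = 0, each flush with a corner of the seat.

B is a spool: two coaxial disc flanges of radius 90 mm and thickness 17 mm, joined by a core cylinder of radius 55 mm and height 256 mm. The lower flange rests on z = 0 and the three cylinders share a vertical axis.

The spool is on top of the stool.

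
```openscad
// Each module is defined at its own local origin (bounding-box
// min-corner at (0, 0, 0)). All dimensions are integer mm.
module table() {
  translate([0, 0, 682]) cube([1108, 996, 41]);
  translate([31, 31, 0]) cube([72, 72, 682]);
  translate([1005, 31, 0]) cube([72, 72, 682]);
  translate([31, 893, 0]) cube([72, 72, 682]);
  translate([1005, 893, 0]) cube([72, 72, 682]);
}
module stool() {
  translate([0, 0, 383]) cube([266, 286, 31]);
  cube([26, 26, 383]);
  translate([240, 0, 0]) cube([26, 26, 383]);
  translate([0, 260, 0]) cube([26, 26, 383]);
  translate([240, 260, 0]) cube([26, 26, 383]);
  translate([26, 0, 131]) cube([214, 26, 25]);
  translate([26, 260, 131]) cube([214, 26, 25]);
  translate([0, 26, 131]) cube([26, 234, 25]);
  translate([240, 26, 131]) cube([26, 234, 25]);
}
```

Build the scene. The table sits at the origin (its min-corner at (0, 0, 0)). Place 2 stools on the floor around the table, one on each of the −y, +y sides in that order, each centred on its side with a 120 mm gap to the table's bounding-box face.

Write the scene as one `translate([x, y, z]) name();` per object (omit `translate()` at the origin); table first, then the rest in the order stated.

table();
translate([421, -406, 0]) stool();
translate([421, 1116, 0]) stool();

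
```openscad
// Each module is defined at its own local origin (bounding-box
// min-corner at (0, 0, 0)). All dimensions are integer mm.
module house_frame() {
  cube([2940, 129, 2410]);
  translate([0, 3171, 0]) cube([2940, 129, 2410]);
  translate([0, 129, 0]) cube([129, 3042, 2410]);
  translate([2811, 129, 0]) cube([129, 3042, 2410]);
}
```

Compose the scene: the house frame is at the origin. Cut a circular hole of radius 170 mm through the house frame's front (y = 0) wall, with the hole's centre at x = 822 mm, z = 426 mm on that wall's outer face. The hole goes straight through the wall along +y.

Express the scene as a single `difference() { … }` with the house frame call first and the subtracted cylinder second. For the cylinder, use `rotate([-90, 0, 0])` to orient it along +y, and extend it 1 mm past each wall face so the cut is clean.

difference() {
  house_frame();
  translate([822, -1, 426]) rotate([-90, 0, 0]) cylinder(h = 131, r = 170);
}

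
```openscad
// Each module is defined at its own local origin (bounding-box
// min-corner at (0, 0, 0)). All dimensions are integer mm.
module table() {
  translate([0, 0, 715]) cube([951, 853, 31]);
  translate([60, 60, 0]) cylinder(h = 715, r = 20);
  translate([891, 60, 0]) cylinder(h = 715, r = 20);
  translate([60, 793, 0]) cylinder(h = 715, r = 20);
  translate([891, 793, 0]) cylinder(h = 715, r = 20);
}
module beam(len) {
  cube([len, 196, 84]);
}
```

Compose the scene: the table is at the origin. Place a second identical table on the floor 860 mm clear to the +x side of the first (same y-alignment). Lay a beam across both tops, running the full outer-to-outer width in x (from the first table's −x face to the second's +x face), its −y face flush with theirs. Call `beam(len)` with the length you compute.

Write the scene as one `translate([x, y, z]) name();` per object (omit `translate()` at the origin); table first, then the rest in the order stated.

table();
translate([1811, 0, 0]) table();
translate([0, 0, 746]) beam(2762);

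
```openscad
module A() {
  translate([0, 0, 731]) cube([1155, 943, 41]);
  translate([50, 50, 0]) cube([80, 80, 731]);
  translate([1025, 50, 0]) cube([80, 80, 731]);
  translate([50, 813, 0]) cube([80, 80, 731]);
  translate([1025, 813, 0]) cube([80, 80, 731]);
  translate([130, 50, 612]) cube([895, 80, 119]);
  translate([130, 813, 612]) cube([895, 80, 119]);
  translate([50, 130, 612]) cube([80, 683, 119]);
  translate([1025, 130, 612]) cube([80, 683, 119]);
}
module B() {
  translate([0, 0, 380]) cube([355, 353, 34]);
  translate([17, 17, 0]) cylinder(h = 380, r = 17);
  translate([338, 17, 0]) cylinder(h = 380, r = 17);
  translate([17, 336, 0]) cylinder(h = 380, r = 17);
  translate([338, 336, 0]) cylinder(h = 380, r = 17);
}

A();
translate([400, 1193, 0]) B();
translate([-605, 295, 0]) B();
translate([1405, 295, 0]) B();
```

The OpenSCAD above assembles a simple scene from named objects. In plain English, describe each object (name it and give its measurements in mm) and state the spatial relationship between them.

A is a table with a 1155×943 mm rectangular top, 41 mm thick, top surface at z = 772 mm, supported by four 80×80 mm square legs, each inset 50 mm from the nearest pair of top edges, running from the floor. Four apron rails, 80 mm thick and 119 mm tall, run between adjacent legs with their top edges flush with the underside of the top and their outer faces flush with the legs' outer faces.

B is a four-legged stool. The seat is 355×353 mm, 34 mm thick, top at z = 414 mm. It stands on four round legs, each 34 mm in diameter, from z = 0 to the seat underside, each leg's axis is inset half a diameter from the nearest pair of seat edges (so the leg's bounding box is flush with the corner).

Three stools sit around the table at the +y, −x, +x sides.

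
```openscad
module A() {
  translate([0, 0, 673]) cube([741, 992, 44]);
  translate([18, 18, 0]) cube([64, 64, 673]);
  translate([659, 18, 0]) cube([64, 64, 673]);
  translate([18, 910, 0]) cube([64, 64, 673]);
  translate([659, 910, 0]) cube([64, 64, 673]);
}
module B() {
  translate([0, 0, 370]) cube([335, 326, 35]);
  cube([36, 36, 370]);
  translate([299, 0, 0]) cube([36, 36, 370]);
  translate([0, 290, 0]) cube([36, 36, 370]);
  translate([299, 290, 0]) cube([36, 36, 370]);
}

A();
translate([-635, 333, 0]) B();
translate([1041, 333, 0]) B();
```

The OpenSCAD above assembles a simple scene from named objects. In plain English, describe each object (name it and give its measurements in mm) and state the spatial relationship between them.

A is a rectangular dining table. The top is 741×992×44 mm with its upper surface at z = 717 mm. It stands on four 64×64 mm square legs, each inset 18 mm from the nearest pair of top edges, running from the floor to the underside of the top.

B is a simple wooden stool: a rectangular seat 335 mm (x) by 326 mm (y), 35 mm thick, top face at z = 405 mm, on four square legs, each 36×36 mm in cross-section. The legs rest on z = 0, each flush with a corner of the seat.

Two stools sit around the table at the −x, +x sides.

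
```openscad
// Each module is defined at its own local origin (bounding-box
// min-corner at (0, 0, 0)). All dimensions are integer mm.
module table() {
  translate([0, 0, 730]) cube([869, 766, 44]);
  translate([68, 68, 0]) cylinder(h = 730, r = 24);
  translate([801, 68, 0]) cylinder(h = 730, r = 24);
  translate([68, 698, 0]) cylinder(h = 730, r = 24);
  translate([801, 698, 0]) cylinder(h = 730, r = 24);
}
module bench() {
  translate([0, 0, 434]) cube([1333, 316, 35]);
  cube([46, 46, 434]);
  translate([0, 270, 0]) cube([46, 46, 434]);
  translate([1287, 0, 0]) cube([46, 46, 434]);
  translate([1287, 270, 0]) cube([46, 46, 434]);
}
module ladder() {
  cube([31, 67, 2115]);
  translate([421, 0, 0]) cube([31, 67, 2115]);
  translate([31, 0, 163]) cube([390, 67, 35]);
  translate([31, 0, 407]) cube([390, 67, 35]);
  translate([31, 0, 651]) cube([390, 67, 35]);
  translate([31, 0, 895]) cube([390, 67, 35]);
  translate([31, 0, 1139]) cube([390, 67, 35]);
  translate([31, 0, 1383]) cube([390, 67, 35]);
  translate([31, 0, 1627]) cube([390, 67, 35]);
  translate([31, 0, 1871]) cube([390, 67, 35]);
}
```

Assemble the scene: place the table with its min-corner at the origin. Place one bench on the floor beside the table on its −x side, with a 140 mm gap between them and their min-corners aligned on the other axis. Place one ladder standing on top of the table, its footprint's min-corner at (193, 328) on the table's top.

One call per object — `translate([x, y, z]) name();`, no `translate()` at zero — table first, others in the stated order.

table();
translate([-1473, 0, 0]) bench();
translate([193, 328, 774]) ladder();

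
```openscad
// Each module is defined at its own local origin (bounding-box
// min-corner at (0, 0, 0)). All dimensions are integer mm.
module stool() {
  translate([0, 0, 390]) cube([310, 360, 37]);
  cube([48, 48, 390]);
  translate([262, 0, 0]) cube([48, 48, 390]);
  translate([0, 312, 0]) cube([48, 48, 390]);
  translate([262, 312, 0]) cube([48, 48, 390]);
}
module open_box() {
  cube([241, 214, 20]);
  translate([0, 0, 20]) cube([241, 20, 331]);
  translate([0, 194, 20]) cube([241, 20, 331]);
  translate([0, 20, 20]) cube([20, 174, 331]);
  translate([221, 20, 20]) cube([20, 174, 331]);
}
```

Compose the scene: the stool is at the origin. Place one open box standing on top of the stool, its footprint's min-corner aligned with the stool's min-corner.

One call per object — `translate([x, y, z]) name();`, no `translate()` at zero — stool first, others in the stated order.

stool();
translate([0, 0, 427]) open_box();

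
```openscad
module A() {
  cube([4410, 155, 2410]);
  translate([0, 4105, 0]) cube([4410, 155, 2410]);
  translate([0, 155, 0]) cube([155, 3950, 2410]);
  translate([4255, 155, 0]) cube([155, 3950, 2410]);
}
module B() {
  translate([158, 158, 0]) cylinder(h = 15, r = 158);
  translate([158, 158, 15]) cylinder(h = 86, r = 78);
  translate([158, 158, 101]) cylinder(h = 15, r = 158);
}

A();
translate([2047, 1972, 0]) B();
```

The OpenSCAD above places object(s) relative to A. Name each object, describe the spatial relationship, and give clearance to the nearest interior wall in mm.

Clearances: x = 1892, y = 1817; minimum 1817 mm.

A is a house frame. B is a spool. The spool sits inside the house frame, centred. The clearance to the nearest interior wall is 1817 mm.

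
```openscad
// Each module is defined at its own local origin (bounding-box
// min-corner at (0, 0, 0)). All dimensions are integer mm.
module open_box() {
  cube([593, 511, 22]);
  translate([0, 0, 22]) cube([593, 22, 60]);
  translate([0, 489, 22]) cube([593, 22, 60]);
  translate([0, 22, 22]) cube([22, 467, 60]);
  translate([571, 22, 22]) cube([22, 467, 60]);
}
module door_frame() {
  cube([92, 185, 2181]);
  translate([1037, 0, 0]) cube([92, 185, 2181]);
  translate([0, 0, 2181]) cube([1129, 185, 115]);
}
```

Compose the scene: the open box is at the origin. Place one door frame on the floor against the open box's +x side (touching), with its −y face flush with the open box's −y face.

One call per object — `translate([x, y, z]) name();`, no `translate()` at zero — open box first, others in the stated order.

open_box();
translate([593, 0, 0]) door_frame();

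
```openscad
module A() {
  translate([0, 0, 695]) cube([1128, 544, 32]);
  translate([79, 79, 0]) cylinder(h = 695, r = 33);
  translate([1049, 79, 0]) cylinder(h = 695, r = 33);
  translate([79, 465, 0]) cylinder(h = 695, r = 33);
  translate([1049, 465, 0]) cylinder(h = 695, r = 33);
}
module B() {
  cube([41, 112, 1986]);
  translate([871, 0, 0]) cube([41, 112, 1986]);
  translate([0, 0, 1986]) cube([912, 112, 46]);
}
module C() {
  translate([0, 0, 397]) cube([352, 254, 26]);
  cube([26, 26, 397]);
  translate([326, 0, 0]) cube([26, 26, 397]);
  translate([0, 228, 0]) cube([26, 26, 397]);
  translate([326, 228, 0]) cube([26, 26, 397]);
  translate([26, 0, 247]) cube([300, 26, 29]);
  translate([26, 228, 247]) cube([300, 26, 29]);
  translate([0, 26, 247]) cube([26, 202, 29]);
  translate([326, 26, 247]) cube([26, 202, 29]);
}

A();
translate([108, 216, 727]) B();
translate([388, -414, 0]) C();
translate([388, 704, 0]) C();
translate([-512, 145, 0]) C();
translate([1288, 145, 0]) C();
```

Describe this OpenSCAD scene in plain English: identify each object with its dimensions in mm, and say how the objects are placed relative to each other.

A is a table with a 1128×544 mm rectangular top, 32 mm thick, top surface at z = 727 mm, supported by four round legs of 66 mm diameter, each leg's bounding box inset 46 mm from the nearest pair of top edges, running from the floor.

B is a door frame. The clear opening is 830 mm wide and 1986 mm high. Two 41 mm wide jambs, 112 mm deep, stand either side of the opening from the floor to the top of the opening. A 46 mm thick head sits across the top of both jambs, spanning the full outside width of the frame.

C is a simple wooden stool: a rectangular seat 352 mm (x) by 254 mm (y), 26 mm thick, top face at z = 423 mm, on four square legs, each 26×26 mm in cross-section. The legs rest on z = 0, each flush with a corner of the seat. Four stretchers, 26 mm wide and 29 mm tall, connect adjacent legs with their undersides at z = 247 mm, each running between the inner faces of the legs it joins and aligned with the legs' outer faces on the other axis.

The door frame is on top of the table, centred. Four stools sit around the table at the −y, +y, −x, +x sides.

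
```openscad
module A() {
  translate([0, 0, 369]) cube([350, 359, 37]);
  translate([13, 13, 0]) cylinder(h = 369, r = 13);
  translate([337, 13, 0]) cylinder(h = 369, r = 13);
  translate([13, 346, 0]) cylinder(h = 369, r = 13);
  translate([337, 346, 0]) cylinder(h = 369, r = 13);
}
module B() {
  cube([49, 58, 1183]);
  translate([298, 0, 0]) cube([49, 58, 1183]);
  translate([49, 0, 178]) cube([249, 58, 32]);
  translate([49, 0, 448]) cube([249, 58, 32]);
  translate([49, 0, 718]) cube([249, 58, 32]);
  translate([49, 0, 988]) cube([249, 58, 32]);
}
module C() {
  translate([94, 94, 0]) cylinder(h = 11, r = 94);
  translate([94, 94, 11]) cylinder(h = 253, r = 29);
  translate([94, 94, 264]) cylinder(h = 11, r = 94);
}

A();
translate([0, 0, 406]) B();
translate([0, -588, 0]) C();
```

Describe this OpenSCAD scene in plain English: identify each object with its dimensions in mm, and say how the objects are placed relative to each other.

A is a four-legged stool. The seat is a 350×359×37 mm slab whose top surface is at z = 406 mm; four round legs, each 26 mm in diameter, run from the floor (z = 0) to the underside of the seat, each leg's axis is inset half a diameter from the nearest pair of seat edges (so the leg's bounding box is flush with the corner).

B is a wooden ladder with two side rails of 49×58 mm section and 1183 mm height, set 347 mm apart overall. Between them run 4 rectangular rungs (58 mm deep, 32 mm thick), front faces flush with the rails' −y face. The bottom of the first rung is 178 mm above the floor and each subsequent rung is 270 mm higher than the one below.

C is a spool: two coaxial disc flanges of radius 94 mm and thickness 11 mm, joined by a core cylinder of radius 29 mm and height 253 mm. The lower flange rests on z = 0 and the three cylinders share a vertical axis.

The ladder is on top of the stool. The spool is on the floor beside the stool on its −y side.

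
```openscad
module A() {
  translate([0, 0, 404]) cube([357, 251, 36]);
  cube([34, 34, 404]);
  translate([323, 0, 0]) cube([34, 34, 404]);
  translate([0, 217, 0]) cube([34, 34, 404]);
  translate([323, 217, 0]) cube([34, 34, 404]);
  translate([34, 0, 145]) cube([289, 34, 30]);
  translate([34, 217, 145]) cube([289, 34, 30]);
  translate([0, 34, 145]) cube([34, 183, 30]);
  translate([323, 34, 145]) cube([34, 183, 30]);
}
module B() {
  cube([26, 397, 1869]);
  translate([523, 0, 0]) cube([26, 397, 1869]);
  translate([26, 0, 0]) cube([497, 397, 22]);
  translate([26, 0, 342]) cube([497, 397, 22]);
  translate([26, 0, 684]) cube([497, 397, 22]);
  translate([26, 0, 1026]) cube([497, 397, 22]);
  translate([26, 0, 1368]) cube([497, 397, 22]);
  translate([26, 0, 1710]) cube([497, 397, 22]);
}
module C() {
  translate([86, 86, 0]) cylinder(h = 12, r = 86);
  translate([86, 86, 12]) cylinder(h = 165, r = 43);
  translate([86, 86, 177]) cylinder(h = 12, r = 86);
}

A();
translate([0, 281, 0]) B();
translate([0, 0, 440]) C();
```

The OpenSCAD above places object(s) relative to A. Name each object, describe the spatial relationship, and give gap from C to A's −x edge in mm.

A is a stool. B is a bookshelf. C is a spool. The bookshelf is on the floor beside the stool on its +y side. The spool is on top of the stool. The gap from the spool to the stool's −x edge is 0 mm.

The spool's min-x is at 0; the stool's min-x is 0; gap = 0 mm.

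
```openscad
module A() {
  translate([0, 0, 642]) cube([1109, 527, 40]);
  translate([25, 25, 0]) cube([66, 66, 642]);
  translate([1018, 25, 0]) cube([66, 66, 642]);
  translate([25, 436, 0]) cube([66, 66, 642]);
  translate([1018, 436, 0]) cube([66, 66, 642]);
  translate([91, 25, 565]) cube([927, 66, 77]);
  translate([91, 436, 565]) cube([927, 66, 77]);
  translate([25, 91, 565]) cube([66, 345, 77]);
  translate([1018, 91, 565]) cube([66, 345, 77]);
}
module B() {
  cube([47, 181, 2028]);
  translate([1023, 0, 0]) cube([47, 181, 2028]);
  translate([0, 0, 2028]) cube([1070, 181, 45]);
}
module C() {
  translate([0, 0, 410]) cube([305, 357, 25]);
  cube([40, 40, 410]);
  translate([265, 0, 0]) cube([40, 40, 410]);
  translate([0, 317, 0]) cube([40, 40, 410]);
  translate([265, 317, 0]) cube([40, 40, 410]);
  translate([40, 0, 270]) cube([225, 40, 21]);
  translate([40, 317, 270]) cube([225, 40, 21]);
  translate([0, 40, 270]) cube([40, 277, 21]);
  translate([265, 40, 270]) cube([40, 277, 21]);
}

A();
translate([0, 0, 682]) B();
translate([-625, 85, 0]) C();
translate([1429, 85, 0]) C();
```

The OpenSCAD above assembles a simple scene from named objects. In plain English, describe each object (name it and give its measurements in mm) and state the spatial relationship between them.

A is a table with a 1109×527 mm rectangular top, 40 mm thick, top surface at z = 682 mm, supported by four 66×66 mm square legs, each inset 25 mm from the nearest pair of top edges, running from the floor. Four apron rails, 66 mm thick and 77 mm tall, run between adjacent legs with their top edges flush with the underside of the top and their outer faces flush with the legs' outer faces.

B is a door frame. The clear opening is 976 mm wide and 2028 mm high. Two 47 mm wide jambs, 181 mm deep, stand either side of the opening from the floor to the top of the opening. A 45 mm thick head sits across the top of both jambs, spanning the full outside width of the frame.

C is a simple wooden stool: a rectangular seat 305 mm (x) by 357 mm (y), 25 mm thick, top face at z = 435 mm, on four square legs, each 40×40 mm in cross-section. The legs rest on z = 0, each flush with a corner of the seat. Four stretchers, 40 mm wide and 21 mm tall, connect adjacent legs with their undersides at z = 270 mm, each running between the inner faces of the legs it joins and aligned with the legs' outer faces on the other axis.

The door frame is on top of the table. Two stools sit around the table at the −x, +x sides.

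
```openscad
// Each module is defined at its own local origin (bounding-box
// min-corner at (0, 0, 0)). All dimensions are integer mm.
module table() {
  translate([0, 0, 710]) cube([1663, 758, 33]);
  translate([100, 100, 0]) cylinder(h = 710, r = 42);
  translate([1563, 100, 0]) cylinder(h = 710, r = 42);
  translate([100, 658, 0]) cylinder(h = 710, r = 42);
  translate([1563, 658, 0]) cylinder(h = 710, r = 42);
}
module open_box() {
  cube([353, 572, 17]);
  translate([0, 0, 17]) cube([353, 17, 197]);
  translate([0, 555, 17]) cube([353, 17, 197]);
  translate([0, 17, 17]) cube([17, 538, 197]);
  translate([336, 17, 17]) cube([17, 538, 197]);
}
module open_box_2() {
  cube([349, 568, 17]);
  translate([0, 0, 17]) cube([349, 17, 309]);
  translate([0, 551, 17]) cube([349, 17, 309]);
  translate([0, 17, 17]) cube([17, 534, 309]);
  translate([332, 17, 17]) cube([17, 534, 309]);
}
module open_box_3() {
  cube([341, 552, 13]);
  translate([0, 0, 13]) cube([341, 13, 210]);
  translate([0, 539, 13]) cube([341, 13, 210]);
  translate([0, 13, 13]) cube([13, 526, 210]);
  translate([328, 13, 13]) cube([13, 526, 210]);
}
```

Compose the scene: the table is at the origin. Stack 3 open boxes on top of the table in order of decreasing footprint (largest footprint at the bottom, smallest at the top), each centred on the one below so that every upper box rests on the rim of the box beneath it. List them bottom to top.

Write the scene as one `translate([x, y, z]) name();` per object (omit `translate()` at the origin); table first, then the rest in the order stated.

table();
translate([655, 93, 743]) open_box();
translate([657, 95, 957]) open_box_2();
translate([661, 103, 1283]) open_box_3();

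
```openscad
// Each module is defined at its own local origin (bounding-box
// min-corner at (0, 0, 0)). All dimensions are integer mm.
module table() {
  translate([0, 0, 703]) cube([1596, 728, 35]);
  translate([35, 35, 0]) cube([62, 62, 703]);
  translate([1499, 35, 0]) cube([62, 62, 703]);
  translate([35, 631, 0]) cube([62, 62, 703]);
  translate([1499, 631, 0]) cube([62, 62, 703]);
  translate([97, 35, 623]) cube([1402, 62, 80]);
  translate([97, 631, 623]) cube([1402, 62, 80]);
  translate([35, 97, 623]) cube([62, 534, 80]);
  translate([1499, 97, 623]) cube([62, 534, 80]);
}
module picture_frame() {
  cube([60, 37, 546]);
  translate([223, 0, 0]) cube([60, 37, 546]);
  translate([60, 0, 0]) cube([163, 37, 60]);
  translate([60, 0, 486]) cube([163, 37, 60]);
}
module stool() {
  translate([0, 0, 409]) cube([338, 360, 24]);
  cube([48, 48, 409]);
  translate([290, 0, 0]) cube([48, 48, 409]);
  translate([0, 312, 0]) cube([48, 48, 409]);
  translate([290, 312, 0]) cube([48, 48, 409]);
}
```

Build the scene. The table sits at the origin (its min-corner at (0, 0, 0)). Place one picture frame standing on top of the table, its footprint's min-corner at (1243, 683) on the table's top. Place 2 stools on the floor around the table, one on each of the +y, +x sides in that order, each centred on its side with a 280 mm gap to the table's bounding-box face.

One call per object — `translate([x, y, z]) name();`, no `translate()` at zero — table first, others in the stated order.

table();
translate([1243, 683, 738]) picture_frame();
translate([629, 1008, 0]) stool();
translate([1876, 184, 0]) stool();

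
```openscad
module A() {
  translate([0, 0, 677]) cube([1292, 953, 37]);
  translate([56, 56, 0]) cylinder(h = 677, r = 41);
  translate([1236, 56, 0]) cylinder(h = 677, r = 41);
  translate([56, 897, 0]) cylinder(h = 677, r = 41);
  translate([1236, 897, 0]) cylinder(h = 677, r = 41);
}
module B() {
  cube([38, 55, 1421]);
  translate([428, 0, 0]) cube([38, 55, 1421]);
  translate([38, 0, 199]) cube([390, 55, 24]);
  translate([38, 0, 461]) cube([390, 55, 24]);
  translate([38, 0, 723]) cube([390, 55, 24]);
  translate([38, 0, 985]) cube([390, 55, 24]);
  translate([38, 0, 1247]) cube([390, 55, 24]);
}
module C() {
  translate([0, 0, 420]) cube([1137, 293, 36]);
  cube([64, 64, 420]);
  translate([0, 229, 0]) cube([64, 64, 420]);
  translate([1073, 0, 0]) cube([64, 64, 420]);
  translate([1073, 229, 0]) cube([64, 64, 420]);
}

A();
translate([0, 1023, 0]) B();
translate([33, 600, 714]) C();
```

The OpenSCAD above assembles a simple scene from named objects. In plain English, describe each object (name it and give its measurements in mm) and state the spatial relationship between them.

A is a table with a 1292×953 mm rectangular top, 37 mm thick, top surface at z = 714 mm, supported by four round legs of 82 mm diameter, each leg's bounding box inset 15 mm from the nearest pair of top edges, running from the floor.

B is a straight ladder. Two 38×55 mm vertical rails, 1421 mm tall, stand 466 mm apart (outside-to-outside) with their front faces coplanar on the −y side. 5 rungs, each 55 mm deep and 24 mm tall, span between the inner faces of the rails, front faces flush with the rails. The lowest rung's underside is at z = 199 mm and rungs are spaced 262 mm apart (underside to underside).

C is a bench: a 1137×293 mm seat slab, 36 mm thick, top at z = 456 mm, on four 64×64 mm square legs flush with the seat corners and standing on z = 0.

The ladder is on the floor beside the table on its +y side. The bench is on top of the table.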